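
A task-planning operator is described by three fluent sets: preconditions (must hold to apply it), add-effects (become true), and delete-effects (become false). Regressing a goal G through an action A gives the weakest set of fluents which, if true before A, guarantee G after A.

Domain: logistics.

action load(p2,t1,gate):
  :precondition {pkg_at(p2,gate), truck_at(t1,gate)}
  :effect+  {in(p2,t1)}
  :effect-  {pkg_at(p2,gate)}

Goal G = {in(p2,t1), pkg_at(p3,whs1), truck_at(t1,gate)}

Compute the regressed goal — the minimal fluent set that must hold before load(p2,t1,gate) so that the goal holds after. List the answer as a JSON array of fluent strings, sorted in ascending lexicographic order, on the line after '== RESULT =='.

Compute (G \ add) ∪ pre:
  G ∩ del = {}  (empty — regression defined)
  G \ add = {in(p2,t1), pkg_at(p3,whs1), truck_at(t1,gate)} \ {in(p2,t1)} = {pkg_at(p3,whs1), truck_at(t1,gate)}
  ∪ pre   = {pkg_at(p3,whs1), truck_at(t1,gate)} ∪ {pkg_at(p2,gate), truck_at(t1,gate)}
          = {pkg_at(p2,gate), pkg_at(p3,whs1), truck_at(t1,gate)}

== RESULT ==
["pkg_at(p2,gate)", "pkg_at(p3,whs1)", "truck_at(t1,gate)"]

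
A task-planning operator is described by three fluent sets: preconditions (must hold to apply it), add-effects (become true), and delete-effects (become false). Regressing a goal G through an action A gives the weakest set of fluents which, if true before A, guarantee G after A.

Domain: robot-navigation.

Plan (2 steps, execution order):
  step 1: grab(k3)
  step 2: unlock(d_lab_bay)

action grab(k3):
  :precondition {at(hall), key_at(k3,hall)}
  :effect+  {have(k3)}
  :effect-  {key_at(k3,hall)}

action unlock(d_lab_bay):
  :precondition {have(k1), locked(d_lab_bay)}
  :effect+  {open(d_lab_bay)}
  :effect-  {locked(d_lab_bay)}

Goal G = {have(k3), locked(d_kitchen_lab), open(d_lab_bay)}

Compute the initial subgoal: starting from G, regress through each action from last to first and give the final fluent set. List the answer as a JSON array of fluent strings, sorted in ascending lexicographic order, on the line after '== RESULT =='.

Work backward from the goal:
  through step 2 (unlock(d_lab_bay)): drop {open(d_lab_bay)}, keep {have(k3), locked(d_kitchen_lab)}, require {have(k1), locked(d_lab_bay)}
    → {have(k1), have(k3), locked(d_kitchen_lab), locked(d_lab_bay)}
  through step 1 (grab(k3)): drop {have(k3)}, keep {have(k1), locked(d_kitchen_lab), locked(d_lab_bay)}, require {at(hall), key_at(k3,hall)}
    → {at(hall), have(k1), key_at(k3,hall), locked(d_kitchen_lab), locked(d_lab_bay)}

== RESULT ==
["at(hall)", "have(k1)", "key_at(k3,hall)", "locked(d_kitchen_lab)", "locked(d_lab_bay)"]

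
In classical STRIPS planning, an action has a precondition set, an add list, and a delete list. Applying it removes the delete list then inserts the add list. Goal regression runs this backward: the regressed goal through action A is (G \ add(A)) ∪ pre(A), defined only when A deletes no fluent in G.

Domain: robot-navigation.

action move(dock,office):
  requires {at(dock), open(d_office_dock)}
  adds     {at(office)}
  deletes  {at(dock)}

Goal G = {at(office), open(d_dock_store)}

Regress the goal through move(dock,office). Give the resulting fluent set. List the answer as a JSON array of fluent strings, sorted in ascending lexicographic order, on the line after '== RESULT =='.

Regress:
  G ∩ del = {}  (empty — regression defined)
  G \ add = {at(office), open(d_dock_store)} \ {at(office)} = {open(d_dock_store)}
  ∪ pre   = {open(d_dock_store)} ∪ {at(dock), open(d_office_dock)}
          = {at(dock), open(d_dock_store), open(d_office_dock)}

== RESULT ==
["at(dock)", "open(d_dock_store)", "open(d_office_dock)"]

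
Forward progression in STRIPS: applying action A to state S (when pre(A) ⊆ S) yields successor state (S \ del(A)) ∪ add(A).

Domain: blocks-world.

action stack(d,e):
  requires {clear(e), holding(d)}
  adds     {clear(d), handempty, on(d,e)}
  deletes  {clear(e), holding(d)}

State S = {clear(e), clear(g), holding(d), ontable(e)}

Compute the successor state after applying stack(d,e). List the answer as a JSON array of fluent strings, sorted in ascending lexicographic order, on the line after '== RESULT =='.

Compute (S \ del) ∪ add:
  pre ⊆ S: {clear(e), holding(d)} ⊆ S  — applicable
  S \ del = {clear(g), ontable(e)}
  ∪ add   = {clear(d), clear(g), handempty, on(d,e), ontable(e)}

== RESULT ==
["clear(d)", "clear(g)", "handempty", "on(d,e)", "ontable(e)"]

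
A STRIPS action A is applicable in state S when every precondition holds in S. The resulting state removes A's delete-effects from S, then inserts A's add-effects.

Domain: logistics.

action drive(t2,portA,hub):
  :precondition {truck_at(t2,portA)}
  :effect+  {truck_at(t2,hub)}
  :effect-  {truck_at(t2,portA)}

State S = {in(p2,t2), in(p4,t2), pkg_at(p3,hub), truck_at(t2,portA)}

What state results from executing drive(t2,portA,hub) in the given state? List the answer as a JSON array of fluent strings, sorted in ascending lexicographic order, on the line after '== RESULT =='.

Compute (S \ del) ∪ add:
  pre ⊆ S: {truck_at(t2,portA)} ⊆ S  — applicable
  S \ del = {in(p2,t2), in(p4,t2), pkg_at(p3,hub)}
  ∪ add   = {in(p2,t2), in(p4,t2), pkg_at(p3,hub), truck_at(t2,hub)}

== RESULT ==
["in(p2,t2)", "in(p4,t2)", "pkg_at(p3,hub)", "truck_at(t2,hub)"]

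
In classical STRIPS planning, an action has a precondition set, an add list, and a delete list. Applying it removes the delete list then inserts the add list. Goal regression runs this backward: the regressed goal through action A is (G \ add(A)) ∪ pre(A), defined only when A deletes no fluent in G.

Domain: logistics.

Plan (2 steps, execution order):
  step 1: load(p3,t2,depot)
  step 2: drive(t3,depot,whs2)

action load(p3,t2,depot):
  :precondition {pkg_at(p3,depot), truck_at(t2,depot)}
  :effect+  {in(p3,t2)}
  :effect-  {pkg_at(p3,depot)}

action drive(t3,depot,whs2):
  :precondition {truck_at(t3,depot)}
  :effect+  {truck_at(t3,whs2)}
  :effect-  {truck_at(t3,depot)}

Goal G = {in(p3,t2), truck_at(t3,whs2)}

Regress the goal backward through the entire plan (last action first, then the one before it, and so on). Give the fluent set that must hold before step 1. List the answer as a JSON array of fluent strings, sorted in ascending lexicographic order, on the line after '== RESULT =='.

Regress step by step:
  through step 2 (drive(t3,depot,whs2)): drop {truck_at(t3,whs2)}, keep {in(p3,t2)}, require {truck_at(t3,depot)}
    → {in(p3,t2), truck_at(t3,depot)}
  through step 1 (load(p3,t2,depot)): drop {in(p3,t2)}, keep {truck_at(t3,depot)}, require {pkg_at(p3,depot), truck_at(t2,depot)}
    → {pkg_at(p3,depot), truck_at(t2,depot), truck_at(t3,depot)}

== RESULT ==
["pkg_at(p3,depot)", "truck_at(t2,depot)", "truck_at(t3,depot)"]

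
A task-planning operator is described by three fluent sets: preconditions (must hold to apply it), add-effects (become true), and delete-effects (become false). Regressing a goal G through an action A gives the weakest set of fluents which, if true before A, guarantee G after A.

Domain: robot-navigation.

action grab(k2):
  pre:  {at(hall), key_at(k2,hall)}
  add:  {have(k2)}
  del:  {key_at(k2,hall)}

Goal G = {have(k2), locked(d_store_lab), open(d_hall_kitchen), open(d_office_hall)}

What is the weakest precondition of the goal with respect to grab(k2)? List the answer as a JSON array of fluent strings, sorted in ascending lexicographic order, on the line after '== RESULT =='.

Compute (G \ add) ∪ pre:
  G ∩ del = {}  (empty — regression defined)
  G \ add = {have(k2), locked(d_store_lab), open(d_hall_kitchen), open(d_office_hall)} \ {have(k2)} = {locked(d_store_lab), open(d_hall_kitchen), open(d_office_hall)}
  ∪ pre   = {locked(d_store_lab), open(d_hall_kitchen), open(d_office_hall)} ∪ {at(hall), key_at(k2,hall)}
          = {at(hall), key_at(k2,hall), locked(d_store_lab), open(d_hall_kitchen), open(d_office_hall)}

== RESULT ==
["at(hall)", "key_at(k2,hall)", "locked(d_store_lab)", "open(d_hall_kitchen)", "open(d_office_hall)"]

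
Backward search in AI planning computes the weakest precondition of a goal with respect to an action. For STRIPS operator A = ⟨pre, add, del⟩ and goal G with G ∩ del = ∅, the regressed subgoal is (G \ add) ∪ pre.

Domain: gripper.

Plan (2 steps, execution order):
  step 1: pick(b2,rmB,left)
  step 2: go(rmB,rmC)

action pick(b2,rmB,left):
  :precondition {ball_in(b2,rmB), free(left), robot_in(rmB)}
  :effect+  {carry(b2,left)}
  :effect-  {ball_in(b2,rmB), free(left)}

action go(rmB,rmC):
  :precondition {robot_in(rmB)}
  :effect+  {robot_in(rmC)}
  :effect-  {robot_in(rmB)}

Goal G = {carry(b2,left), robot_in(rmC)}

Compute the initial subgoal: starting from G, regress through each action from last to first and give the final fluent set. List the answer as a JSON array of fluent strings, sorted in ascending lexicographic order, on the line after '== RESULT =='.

Regress step by step:
  through step 2 (go(rmB,rmC)): drop {robot_in(rmC)}, keep {carry(b2,left)}, require {robot_in(rmB)}
    → {carry(b2,left), robot_in(rmB)}
  through step 1 (pick(b2,rmB,left)): drop {carry(b2,left)}, keep {robot_in(rmB)}, require {ball_in(b2,rmB), free(left), robot_in(rmB)}
    → {ball_in(b2,rmB), free(left), robot_in(rmB)}

== RESULT ==
["ball_in(b2,rmB)", "free(left)", "robot_in(rmB)"]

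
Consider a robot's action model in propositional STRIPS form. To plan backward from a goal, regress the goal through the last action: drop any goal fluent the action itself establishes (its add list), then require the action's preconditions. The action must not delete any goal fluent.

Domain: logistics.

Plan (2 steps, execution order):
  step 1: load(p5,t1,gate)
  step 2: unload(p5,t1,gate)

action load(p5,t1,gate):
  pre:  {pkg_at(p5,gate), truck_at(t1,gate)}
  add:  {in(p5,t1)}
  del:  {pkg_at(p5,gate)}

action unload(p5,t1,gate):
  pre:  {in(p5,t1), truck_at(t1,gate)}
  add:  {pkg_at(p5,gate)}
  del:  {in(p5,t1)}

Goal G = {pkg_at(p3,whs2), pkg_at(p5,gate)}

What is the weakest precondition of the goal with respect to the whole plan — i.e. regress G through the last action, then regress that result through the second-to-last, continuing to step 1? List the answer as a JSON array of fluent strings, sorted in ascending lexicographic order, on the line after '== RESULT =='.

Regress step by step:
  through step 2 (unload(p5,t1,gate)): drop {pkg_at(p5,gate)}, keep {pkg_at(p3,whs2)}, require {in(p5,t1), truck_at(t1,gate)}
    → {in(p5,t1), pkg_at(p3,whs2), truck_at(t1,gate)}
  through step 1 (load(p5,t1,gate)): drop {in(p5,t1)}, keep {pkg_at(p3,whs2), truck_at(t1,gate)}, require {pkg_at(p5,gate), truck_at(t1,gate)}
    → {pkg_at(p3,whs2), pkg_at(p5,gate), truck_at(t1,gate)}

== RESULT ==
["pkg_at(p3,whs2)", "pkg_at(p5,gate)", "truck_at(t1,gate)"]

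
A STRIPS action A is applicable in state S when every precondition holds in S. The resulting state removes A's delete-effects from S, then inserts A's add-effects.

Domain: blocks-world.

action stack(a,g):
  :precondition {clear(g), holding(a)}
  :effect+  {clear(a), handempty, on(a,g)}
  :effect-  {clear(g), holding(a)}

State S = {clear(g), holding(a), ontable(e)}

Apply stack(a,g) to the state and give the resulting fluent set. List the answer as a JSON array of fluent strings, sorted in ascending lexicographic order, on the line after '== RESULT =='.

Compute (S \ del) ∪ add:
  pre ⊆ S: {clear(g), holding(a)} ⊆ S  — applicable
  S \ del = {ontable(e)}
  ∪ add   = {clear(a), handempty, on(a,g), ontable(e)}

== RESULT ==
["clear(a)", "handempty", "on(a,g)", "ontable(e)"]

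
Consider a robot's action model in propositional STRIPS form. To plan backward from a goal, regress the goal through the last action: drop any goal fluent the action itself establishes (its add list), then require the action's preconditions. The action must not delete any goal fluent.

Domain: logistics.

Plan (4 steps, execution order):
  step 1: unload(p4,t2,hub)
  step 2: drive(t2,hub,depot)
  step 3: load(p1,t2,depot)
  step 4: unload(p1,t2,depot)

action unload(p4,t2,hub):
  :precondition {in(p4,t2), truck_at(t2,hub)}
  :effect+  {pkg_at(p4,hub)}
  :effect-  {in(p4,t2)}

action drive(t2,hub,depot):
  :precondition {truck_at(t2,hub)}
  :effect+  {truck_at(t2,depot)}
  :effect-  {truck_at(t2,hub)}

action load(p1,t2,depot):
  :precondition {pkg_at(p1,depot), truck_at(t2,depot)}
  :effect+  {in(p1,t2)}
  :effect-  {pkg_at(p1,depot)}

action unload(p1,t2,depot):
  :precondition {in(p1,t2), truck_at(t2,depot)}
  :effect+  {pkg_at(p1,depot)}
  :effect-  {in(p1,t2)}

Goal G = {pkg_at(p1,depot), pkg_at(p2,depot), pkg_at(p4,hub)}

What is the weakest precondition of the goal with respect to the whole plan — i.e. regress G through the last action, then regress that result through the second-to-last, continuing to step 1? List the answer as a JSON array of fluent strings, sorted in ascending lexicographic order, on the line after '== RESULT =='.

Work backward from the goal:
  through step 4 (unload(p1,t2,depot)): drop {pkg_at(p1,depot)}, keep {pkg_at(p2,depot), pkg_at(p4,hub)}, require {in(p1,t2), truck_at(t2,depot)}
    → {in(p1,t2), pkg_at(p2,depot), pkg_at(p4,hub), truck_at(t2,depot)}
  through step 3 (load(p1,t2,depot)): drop {in(p1,t2)}, keep {pkg_at(p2,depot), pkg_at(p4,hub), truck_at(t2,depot)}, require {pkg_at(p1,depot), truck_at(t2,depot)}
    → {pkg_at(p1,depot), pkg_at(p2,depot), pkg_at(p4,hub), truck_at(t2,depot)}
  through step 2 (drive(t2,hub,depot)): drop {truck_at(t2,depot)}, keep {pkg_at(p1,depot), pkg_at(p2,depot), pkg_at(p4,hub)}, require {truck_at(t2,hub)}
    → {pkg_at(p1,depot), pkg_at(p2,depot), pkg_at(p4,hub), truck_at(t2,hub)}
  through step 1 (unload(p4,t2,hub)): drop {pkg_at(p4,hub)}, keep {pkg_at(p1,depot), pkg_at(p2,depot), truck_at(t2,hub)}, require {in(p4,t2), truck_at(t2,hub)}
    → {in(p4,t2), pkg_at(p1,depot), pkg_at(p2,depot), truck_at(t2,hub)}

== RESULT ==
["in(p4,t2)", "pkg_at(p1,depot)", "pkg_at(p2,depot)", "truck_at(t2,hub)"]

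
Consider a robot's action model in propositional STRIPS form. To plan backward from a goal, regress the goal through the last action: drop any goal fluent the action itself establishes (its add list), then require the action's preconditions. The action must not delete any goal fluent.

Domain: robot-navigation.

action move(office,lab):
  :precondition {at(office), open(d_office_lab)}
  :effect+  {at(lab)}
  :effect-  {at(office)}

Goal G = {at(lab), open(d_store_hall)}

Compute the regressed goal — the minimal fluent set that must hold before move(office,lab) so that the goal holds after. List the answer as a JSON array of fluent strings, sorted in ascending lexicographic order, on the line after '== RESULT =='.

Regress:
  G ∩ del = {}  (empty — regression defined)
  G \ add = {at(lab), open(d_store_hall)} \ {at(lab)} = {open(d_store_hall)}
  ∪ pre   = {open(d_store_hall)} ∪ {at(office), open(d_office_lab)}
          = {at(office), open(d_office_lab), open(d_store_hall)}

== RESULT ==
["at(office)", "open(d_office_lab)", "open(d_store_hall)"]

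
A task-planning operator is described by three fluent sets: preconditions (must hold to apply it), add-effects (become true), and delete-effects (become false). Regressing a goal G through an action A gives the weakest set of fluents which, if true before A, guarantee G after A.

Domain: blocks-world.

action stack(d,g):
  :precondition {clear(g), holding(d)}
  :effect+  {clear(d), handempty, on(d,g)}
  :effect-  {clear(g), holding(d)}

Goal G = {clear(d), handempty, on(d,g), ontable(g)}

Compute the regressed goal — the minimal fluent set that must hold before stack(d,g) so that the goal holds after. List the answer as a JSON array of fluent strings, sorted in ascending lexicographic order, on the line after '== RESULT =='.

Compute (G \ add) ∪ pre:
  G ∩ del = {}  (empty — regression defined)
  G \ add = {clear(d), handempty, on(d,g), ontable(g)} \ {clear(d), handempty, on(d,g)} = {ontable(g)}
  ∪ pre   = {ontable(g)} ∪ {clear(g), holding(d)}
          = {clear(g), holding(d), ontable(g)}

== RESULT ==
["clear(g)", "holding(d)", "ontable(g)"]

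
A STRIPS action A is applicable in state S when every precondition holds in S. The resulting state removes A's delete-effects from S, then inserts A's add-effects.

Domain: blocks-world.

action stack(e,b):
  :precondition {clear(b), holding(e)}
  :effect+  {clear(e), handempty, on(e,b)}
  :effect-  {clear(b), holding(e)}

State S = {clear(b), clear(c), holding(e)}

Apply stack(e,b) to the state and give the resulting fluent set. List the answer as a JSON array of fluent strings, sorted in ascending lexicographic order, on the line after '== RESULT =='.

Progress:
  pre ⊆ S: {clear(b), holding(e)} ⊆ S  — applicable
  S \ del = {clear(c)}
  ∪ add   = {clear(c), clear(e), handempty, on(e,b)}

== RESULT ==
["clear(c)", "clear(e)", "handempty", "on(e,b)"]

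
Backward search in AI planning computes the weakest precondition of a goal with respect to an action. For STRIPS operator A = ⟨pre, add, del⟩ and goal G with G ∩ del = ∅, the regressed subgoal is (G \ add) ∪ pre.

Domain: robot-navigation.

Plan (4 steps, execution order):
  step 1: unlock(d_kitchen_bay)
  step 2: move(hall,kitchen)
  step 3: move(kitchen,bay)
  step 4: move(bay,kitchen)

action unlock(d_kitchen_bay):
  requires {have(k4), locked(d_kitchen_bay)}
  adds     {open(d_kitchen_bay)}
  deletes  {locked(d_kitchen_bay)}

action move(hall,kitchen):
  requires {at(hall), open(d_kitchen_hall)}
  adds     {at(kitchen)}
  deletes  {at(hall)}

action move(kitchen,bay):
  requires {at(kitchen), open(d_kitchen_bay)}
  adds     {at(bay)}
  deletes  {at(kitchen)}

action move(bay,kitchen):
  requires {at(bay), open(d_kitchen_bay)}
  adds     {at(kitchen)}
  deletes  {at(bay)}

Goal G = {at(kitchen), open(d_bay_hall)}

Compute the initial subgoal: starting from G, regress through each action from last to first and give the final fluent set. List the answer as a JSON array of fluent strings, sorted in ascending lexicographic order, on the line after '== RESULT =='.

Work backward from the goal:
  through step 4 (move(bay,kitchen)): drop {at(kitchen)}, keep {open(d_bay_hall)}, require {at(bay), open(d_kitchen_bay)}
    → {at(bay), open(d_bay_hall), open(d_kitchen_bay)}
  through step 3 (move(kitchen,bay)): drop {at(bay)}, keep {open(d_bay_hall), open(d_kitchen_bay)}, require {at(kitchen), open(d_kitchen_bay)}
    → {at(kitchen), open(d_bay_hall), open(d_kitchen_bay)}
  through step 2 (move(hall,kitchen)): drop {at(kitchen)}, keep {open(d_bay_hall), open(d_kitchen_bay)}, require {at(hall), open(d_kitchen_hall)}
    → {at(hall), open(d_bay_hall), open(d_kitchen_bay), open(d_kitchen_hall)}
  through step 1 (unlock(d_kitchen_bay)): drop {open(d_kitchen_bay)}, keep {at(hall), open(d_bay_hall), open(d_kitchen_hall)}, require {have(k4), locked(d_kitchen_bay)}
    → {at(hall), have(k4), locked(d_kitchen_bay), open(d_bay_hall), open(d_kitchen_hall)}

== RESULT ==
["at(hall)", "have(k4)", "locked(d_kitchen_bay)", "open(d_bay_hall)", "open(d_kitchen_hall)"]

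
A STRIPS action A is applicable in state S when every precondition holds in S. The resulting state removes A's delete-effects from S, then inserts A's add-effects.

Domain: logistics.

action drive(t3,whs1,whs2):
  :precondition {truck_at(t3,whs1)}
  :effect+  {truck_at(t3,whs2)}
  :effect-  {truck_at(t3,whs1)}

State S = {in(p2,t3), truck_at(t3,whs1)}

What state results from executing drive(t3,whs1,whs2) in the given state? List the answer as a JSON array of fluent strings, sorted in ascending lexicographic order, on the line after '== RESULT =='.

Progress:
  pre ⊆ S: {truck_at(t3,whs1)} ⊆ S  — applicable
  S \ del = {in(p2,t3)}
  ∪ add   = {in(p2,t3), truck_at(t3,whs2)}

== RESULT ==
["in(p2,t3)", "truck_at(t3,whs2)"]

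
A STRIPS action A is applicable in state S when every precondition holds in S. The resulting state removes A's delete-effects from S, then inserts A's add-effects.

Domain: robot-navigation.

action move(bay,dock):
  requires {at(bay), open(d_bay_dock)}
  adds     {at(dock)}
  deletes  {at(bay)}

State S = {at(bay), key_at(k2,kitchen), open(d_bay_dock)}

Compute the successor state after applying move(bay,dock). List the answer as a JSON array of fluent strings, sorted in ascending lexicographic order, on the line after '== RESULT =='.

Compute (S \ del) ∪ add:
  pre ⊆ S: {at(bay), open(d_bay_dock)} ⊆ S  — applicable
  S \ del = {key_at(k2,kitchen), open(d_bay_dock)}
  ∪ add   = {at(dock), key_at(k2,kitchen), open(d_bay_dock)}

== RESULT ==
["at(dock)", "key_at(k2,kitchen)", "open(d_bay_dock)"]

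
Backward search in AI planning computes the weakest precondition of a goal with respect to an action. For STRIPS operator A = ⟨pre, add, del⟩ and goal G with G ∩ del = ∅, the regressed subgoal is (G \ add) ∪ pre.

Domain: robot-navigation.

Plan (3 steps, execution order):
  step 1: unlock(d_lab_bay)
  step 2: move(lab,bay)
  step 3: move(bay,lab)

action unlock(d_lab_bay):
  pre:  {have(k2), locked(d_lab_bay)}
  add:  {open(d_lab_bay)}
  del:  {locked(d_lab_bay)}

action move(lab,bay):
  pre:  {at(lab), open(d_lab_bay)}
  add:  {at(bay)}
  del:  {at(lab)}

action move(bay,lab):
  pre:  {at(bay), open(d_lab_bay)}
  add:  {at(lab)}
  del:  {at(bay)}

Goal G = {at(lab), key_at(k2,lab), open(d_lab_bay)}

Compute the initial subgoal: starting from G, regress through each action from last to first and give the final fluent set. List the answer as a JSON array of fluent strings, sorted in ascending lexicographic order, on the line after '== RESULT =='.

Regress step by step:
  through step 3 (move(bay,lab)): drop {at(lab)}, keep {key_at(k2,lab), open(d_lab_bay)}, require {at(bay), open(d_lab_bay)}
    → {at(bay), key_at(k2,lab), open(d_lab_bay)}
  through step 2 (move(lab,bay)): drop {at(bay)}, keep {key_at(k2,lab), open(d_lab_bay)}, require {at(lab), open(d_lab_bay)}
    → {at(lab), key_at(k2,lab), open(d_lab_bay)}
  through step 1 (unlock(d_lab_bay)): drop {open(d_lab_bay)}, keep {at(lab), key_at(k2,lab)}, require {have(k2), locked(d_lab_bay)}
    → {at(lab), have(k2), key_at(k2,lab), locked(d_lab_bay)}

== RESULT ==
["at(lab)", "have(k2)", "key_at(k2,lab)", "locked(d_lab_bay)"]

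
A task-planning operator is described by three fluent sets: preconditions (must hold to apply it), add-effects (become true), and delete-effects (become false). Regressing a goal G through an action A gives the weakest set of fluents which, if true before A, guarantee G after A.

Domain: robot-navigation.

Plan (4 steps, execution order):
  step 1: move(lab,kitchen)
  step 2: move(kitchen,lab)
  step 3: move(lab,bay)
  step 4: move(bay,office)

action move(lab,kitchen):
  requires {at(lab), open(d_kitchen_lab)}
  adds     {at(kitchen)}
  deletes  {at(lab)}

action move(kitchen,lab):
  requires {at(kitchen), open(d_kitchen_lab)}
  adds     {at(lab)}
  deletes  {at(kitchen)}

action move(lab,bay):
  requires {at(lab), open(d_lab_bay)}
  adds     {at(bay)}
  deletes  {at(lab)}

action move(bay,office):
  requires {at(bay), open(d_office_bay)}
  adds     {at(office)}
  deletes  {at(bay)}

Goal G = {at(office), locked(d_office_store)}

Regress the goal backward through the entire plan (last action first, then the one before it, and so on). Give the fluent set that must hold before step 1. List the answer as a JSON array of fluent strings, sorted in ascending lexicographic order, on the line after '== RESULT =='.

Regress step by step:
  through step 4 (move(bay,office)): drop {at(office)}, keep {locked(d_office_store)}, require {at(bay), open(d_office_bay)}
    → {at(bay), locked(d_office_store), open(d_office_bay)}
  through step 3 (move(lab,bay)): drop {at(bay)}, keep {locked(d_office_store), open(d_office_bay)}, require {at(lab), open(d_lab_bay)}
    → {at(lab), locked(d_office_store), open(d_lab_bay), open(d_office_bay)}
  through step 2 (move(kitchen,lab)): drop {at(lab)}, keep {locked(d_office_store), open(d_lab_bay), open(d_office_bay)}, require {at(kitchen), open(d_kitchen_lab)}
    → {at(kitchen), locked(d_office_store), open(d_kitchen_lab), open(d_lab_bay), open(d_office_bay)}
  through step 1 (move(lab,kitchen)): drop {at(kitchen)}, keep {locked(d_office_store), open(d_kitchen_lab), open(d_lab_bay), open(d_office_bay)}, require {at(lab), open(d_kitchen_lab)}
    → {at(lab), locked(d_office_store), open(d_kitchen_lab), open(d_lab_bay), open(d_office_bay)}

== RESULT ==
["at(lab)", "locked(d_office_store)", "open(d_kitchen_lab)", "open(d_lab_bay)", "open(d_office_bay)"]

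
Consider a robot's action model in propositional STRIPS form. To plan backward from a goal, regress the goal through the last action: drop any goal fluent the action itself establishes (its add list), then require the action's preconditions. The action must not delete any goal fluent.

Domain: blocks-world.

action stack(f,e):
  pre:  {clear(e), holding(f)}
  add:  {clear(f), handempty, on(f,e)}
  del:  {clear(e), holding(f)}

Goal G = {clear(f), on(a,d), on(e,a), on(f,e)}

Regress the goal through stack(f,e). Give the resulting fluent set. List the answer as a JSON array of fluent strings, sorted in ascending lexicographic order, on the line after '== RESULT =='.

Regress:
  G ∩ del = {}  (empty — regression defined)
  G \ add = {clear(f), on(a,d), on(e,a), on(f,e)} \ {clear(f), handempty, on(f,e)} = {on(a,d), on(e,a)}
  ∪ pre   = {on(a,d), on(e,a)} ∪ {clear(e), holding(f)}
          = {clear(e), holding(f), on(a,d), on(e,a)}

== RESULT ==
["clear(e)", "holding(f)", "on(a,d)", "on(e,a)"]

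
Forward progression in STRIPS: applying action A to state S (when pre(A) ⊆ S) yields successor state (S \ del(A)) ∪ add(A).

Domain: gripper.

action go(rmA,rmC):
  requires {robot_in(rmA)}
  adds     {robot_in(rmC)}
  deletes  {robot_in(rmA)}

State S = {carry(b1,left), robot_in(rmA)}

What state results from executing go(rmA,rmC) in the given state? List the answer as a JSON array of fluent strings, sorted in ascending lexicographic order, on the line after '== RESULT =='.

Progress:
  pre ⊆ S: {robot_in(rmA)} ⊆ S  — applicable
  S \ del = {carry(b1,left)}
  ∪ add   = {carry(b1,left), robot_in(rmC)}

== RESULT ==
["carry(b1,left)", "robot_in(rmC)"]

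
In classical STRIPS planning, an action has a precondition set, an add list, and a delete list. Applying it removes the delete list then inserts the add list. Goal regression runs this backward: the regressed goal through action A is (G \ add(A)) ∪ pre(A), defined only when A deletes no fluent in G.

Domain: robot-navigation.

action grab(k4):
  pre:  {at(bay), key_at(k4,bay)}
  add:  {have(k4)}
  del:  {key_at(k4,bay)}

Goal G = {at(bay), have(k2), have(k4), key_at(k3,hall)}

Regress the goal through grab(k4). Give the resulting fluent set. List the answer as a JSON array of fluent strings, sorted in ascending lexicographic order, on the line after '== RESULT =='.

Compute (G \ add) ∪ pre:
  G ∩ del = {}  (empty — regression defined)
  G \ add = {at(bay), have(k2), have(k4), key_at(k3,hall)} \ {have(k4)} = {at(bay), have(k2), key_at(k3,hall)}
  ∪ pre   = {at(bay), have(k2), key_at(k3,hall)} ∪ {at(bay), key_at(k4,bay)}
          = {at(bay), have(k2), key_at(k3,hall), key_at(k4,bay)}

== RESULT ==
["at(bay)", "have(k2)", "key_at(k3,hall)", "key_at(k4,bay)"]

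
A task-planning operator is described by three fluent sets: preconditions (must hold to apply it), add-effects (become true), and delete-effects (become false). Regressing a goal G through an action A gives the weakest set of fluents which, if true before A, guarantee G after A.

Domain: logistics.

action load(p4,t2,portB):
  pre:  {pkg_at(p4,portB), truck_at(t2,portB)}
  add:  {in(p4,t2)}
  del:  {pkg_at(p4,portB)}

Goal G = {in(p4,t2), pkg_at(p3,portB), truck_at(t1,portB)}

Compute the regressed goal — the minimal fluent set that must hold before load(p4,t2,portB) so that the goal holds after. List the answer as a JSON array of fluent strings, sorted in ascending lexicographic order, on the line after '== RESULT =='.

Regress:
  G ∩ del = {}  (empty — regression defined)
  G \ add = {in(p4,t2), pkg_at(p3,portB), truck_at(t1,portB)} \ {in(p4,t2)} = {pkg_at(p3,portB), truck_at(t1,portB)}
  ∪ pre   = {pkg_at(p3,portB), truck_at(t1,portB)} ∪ {pkg_at(p4,portB), truck_at(t2,portB)}
          = {pkg_at(p3,portB), pkg_at(p4,portB), truck_at(t1,portB), truck_at(t2,portB)}

== RESULT ==
["pkg_at(p3,portB)", "pkg_at(p4,portB)", "truck_at(t1,portB)", "truck_at(t2,portB)"]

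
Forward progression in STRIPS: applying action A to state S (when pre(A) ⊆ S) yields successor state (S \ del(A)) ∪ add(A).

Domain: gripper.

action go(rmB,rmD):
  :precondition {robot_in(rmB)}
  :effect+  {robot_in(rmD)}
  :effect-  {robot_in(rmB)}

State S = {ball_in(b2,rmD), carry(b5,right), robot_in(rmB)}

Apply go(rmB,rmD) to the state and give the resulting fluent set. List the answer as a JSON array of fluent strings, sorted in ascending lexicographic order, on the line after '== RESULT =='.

Progress:
  pre ⊆ S: {robot_in(rmB)} ⊆ S  — applicable
  S \ del = {ball_in(b2,rmD), carry(b5,right)}
  ∪ add   = {ball_in(b2,rmD), carry(b5,right), robot_in(rmD)}

== RESULT ==
["ball_in(b2,rmD)", "carry(b5,right)", "robot_in(rmD)"]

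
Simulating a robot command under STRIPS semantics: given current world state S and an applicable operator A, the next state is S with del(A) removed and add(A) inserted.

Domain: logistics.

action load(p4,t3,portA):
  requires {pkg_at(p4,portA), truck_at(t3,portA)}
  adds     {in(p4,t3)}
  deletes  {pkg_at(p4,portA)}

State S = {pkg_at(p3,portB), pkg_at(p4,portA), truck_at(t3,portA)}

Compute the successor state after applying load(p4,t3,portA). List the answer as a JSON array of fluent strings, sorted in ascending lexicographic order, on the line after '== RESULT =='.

Compute (S \ del) ∪ add:
  pre ⊆ S: {pkg_at(p4,portA), truck_at(t3,portA)} ⊆ S  — applicable
  S \ del = {pkg_at(p3,portB), truck_at(t3,portA)}
  ∪ add   = {in(p4,t3), pkg_at(p3,portB), truck_at(t3,portA)}

== RESULT ==
["in(p4,t3)", "pkg_at(p3,portB)", "truck_at(t3,portA)"]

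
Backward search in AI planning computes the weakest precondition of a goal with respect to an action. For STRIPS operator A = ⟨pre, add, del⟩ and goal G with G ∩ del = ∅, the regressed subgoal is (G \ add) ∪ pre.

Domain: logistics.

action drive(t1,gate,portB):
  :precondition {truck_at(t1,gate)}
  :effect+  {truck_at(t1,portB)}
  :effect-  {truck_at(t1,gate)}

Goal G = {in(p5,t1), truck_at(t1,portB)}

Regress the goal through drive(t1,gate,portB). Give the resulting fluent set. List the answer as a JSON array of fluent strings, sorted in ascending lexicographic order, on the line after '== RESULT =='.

Compute (G \ add) ∪ pre:
  G ∩ del = {}  (empty — regression defined)
  G \ add = {in(p5,t1), truck_at(t1,portB)} \ {truck_at(t1,portB)} = {in(p5,t1)}
  ∪ pre   = {in(p5,t1)} ∪ {truck_at(t1,gate)}
          = {in(p5,t1), truck_at(t1,gate)}

== RESULT ==
["in(p5,t1)", "truck_at(t1,gate)"]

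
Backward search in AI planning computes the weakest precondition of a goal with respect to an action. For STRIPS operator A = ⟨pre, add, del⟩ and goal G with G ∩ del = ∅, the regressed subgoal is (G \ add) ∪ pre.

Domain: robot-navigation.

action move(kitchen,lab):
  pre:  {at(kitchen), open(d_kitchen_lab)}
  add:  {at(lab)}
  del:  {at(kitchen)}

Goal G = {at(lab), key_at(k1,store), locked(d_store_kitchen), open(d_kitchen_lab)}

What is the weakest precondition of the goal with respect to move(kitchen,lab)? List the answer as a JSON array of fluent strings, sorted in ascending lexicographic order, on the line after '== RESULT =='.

Regress:
  G ∩ del = {}  (empty — regression defined)
  G \ add = {at(lab), key_at(k1,store), locked(d_store_kitchen), open(d_kitchen_lab)} \ {at(lab)} = {key_at(k1,store), locked(d_store_kitchen), open(d_kitchen_lab)}
  ∪ pre   = {key_at(k1,store), locked(d_store_kitchen), open(d_kitchen_lab)} ∪ {at(kitchen), open(d_kitchen_lab)}
          = {at(kitchen), key_at(k1,store), locked(d_store_kitchen), open(d_kitchen_lab)}

== RESULT ==
["at(kitchen)", "key_at(k1,store)", "locked(d_store_kitchen)", "open(d_kitchen_lab)"]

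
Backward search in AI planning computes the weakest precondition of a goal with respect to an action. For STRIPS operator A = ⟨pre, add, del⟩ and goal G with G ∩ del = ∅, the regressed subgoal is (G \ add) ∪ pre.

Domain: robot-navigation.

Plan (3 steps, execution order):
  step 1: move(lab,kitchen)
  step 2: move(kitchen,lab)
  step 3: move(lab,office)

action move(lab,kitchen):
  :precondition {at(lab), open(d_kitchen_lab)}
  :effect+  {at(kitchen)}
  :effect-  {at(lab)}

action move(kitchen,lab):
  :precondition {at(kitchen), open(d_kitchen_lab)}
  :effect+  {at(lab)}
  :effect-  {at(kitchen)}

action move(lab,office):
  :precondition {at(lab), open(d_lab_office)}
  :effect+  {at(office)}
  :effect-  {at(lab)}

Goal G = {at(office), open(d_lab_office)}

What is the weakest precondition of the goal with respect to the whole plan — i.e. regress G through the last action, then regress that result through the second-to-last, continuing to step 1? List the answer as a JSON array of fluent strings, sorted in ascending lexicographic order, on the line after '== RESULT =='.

Work backward from the goal:
  through step 3 (move(lab,office)): drop {at(office)}, keep {open(d_lab_office)}, require {at(lab), open(d_lab_office)}
    → {at(lab), open(d_lab_office)}
  through step 2 (move(kitchen,lab)): drop {at(lab)}, keep {open(d_lab_office)}, require {at(kitchen), open(d_kitchen_lab)}
    → {at(kitchen), open(d_kitchen_lab), open(d_lab_office)}
  through step 1 (move(lab,kitchen)): drop {at(kitchen)}, keep {open(d_kitchen_lab), open(d_lab_office)}, require {at(lab), open(d_kitchen_lab)}
    → {at(lab), open(d_kitchen_lab), open(d_lab_office)}

== RESULT ==
["at(lab)", "open(d_kitchen_lab)", "open(d_lab_office)"]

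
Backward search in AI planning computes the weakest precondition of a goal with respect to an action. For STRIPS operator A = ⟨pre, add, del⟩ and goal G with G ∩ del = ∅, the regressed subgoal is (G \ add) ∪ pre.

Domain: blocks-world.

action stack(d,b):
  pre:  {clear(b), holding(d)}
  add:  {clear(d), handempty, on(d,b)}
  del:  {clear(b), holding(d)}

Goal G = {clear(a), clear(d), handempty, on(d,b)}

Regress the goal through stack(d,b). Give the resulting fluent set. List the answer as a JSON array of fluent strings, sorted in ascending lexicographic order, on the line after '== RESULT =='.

Regress:
  G ∩ del = {}  (empty — regression defined)
  G \ add = {clear(a), clear(d), handempty, on(d,b)} \ {clear(d), handempty, on(d,b)} = {clear(a)}
  ∪ pre   = {clear(a)} ∪ {clear(b), holding(d)}
          = {clear(a), clear(b), holding(d)}

== RESULT ==
["clear(a)", "clear(b)", "holding(d)"]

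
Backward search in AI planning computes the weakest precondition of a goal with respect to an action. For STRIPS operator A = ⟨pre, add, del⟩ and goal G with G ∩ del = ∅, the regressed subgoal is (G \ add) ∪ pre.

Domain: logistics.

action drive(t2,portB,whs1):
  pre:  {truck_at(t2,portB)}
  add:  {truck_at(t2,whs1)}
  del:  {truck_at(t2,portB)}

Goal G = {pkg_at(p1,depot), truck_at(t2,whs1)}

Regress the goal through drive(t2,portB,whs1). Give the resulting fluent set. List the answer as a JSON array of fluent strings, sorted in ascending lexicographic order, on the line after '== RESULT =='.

Compute (G \ add) ∪ pre:
  G ∩ del = {}  (empty — regression defined)
  G \ add = {pkg_at(p1,depot), truck_at(t2,whs1)} \ {truck_at(t2,whs1)} = {pkg_at(p1,depot)}
  ∪ pre   = {pkg_at(p1,depot)} ∪ {truck_at(t2,portB)}
          = {pkg_at(p1,depot), truck_at(t2,portB)}

== RESULT ==
["pkg_at(p1,depot)", "truck_at(t2,portB)"]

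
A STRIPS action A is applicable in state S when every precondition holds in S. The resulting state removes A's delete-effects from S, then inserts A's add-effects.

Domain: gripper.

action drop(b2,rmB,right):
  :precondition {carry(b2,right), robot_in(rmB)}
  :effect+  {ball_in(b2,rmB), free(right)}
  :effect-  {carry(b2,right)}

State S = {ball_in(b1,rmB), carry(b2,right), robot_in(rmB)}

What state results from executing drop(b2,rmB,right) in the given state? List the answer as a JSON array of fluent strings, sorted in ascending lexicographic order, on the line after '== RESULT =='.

Progress:
  pre ⊆ S: {carry(b2,right), robot_in(rmB)} ⊆ S  — applicable
  S \ del = {ball_in(b1,rmB), robot_in(rmB)}
  ∪ add   = {ball_in(b1,rmB), ball_in(b2,rmB), free(right), robot_in(rmB)}

== RESULT ==
["ball_in(b1,rmB)", "ball_in(b2,rmB)", "free(right)", "robot_in(rmB)"]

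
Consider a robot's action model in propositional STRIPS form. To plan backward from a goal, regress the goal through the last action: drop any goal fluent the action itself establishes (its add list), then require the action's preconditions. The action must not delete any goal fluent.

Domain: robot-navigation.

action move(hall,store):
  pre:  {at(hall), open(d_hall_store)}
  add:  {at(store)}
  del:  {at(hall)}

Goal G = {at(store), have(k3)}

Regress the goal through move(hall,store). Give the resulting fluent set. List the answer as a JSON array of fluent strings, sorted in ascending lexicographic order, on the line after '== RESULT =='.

Compute (G \ add) ∪ pre:
  G ∩ del = {}  (empty — regression defined)
  G \ add = {at(store), have(k3)} \ {at(store)} = {have(k3)}
  ∪ pre   = {have(k3)} ∪ {at(hall), open(d_hall_store)}
          = {at(hall), have(k3), open(d_hall_store)}

== RESULT ==
["at(hall)", "have(k3)", "open(d_hall_store)"]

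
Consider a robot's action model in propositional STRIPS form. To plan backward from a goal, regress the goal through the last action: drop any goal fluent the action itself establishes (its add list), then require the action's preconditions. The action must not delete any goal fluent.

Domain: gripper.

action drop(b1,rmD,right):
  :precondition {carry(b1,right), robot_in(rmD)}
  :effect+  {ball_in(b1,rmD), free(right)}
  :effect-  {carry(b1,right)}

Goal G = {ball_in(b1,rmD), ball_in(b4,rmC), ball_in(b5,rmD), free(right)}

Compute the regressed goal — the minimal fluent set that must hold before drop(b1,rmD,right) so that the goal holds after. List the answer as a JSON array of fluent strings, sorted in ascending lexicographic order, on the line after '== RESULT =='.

Regress:
  G ∩ del = {}  (empty — regression defined)
  G \ add = {ball_in(b1,rmD), ball_in(b4,rmC), ball_in(b5,rmD), free(right)} \ {ball_in(b1,rmD), free(right)} = {ball_in(b4,rmC), ball_in(b5,rmD)}
  ∪ pre   = {ball_in(b4,rmC), ball_in(b5,rmD)} ∪ {carry(b1,right), robot_in(rmD)}
          = {ball_in(b4,rmC), ball_in(b5,rmD), carry(b1,right), robot_in(rmD)}

== RESULT ==
["ball_in(b4,rmC)", "ball_in(b5,rmD)", "carry(b1,right)", "robot_in(rmD)"]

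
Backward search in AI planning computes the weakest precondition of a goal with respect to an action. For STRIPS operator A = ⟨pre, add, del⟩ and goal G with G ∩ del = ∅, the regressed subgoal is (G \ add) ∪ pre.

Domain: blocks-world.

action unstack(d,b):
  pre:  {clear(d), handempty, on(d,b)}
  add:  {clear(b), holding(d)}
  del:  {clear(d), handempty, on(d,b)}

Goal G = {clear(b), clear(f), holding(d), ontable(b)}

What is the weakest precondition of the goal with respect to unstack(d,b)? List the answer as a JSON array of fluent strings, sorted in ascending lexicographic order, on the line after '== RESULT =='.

Regress:
  G ∩ del = {}  (empty — regression defined)
  G \ add = {clear(b), clear(f), holding(d), ontable(b)} \ {clear(b), holding(d)} = {clear(f), ontable(b)}
  ∪ pre   = {clear(f), ontable(b)} ∪ {clear(d), handempty, on(d,b)}
          = {clear(d), clear(f), handempty, on(d,b), ontable(b)}

== RESULT ==
["clear(d)", "clear(f)", "handempty", "on(d,b)", "ontable(b)"]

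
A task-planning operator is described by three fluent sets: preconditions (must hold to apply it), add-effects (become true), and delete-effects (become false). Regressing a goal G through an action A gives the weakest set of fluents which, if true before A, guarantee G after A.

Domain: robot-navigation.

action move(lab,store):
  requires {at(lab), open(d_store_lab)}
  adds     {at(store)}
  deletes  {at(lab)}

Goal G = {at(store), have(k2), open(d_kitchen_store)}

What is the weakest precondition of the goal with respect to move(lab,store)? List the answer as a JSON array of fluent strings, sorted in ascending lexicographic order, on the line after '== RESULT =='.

Compute (G \ add) ∪ pre:
  G ∩ del = {}  (empty — regression defined)
  G \ add = {at(store), have(k2), open(d_kitchen_store)} \ {at(store)} = {have(k2), open(d_kitchen_store)}
  ∪ pre   = {have(k2), open(d_kitchen_store)} ∪ {at(lab), open(d_store_lab)}
          = {at(lab), have(k2), open(d_kitchen_store), open(d_store_lab)}

== RESULT ==
["at(lab)", "have(k2)", "open(d_kitchen_store)", "open(d_store_lab)"]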